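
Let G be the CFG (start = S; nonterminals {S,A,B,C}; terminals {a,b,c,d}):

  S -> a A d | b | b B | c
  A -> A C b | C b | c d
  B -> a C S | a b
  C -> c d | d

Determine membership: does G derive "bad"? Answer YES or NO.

Convert to CNF:
  S -> T0 B | T3 X6 | b | c
  A -> A X4 | C T0 | T1 T2
  B -> T3 T0 | T3 X5
  C -> T1 T2 | d
  T0 -> b
  T1 -> c
  T2 -> d
  T3 -> a
  X4 -> C T0
  X5 -> C S
  X6 -> A T2

CYK table (by increasing span):
  [0..0]={S,T0}  "b"  orig:{S}
  [1..1]={T3}  "a"  orig:{}
  [2..2]={C,T2}  "d"  orig:{C}
  [0..1]=∅  "ba"
  [1..2]=∅  "ad"
  [0..2]=∅  "bad"

S ∉ T[0,2] ⇒ NO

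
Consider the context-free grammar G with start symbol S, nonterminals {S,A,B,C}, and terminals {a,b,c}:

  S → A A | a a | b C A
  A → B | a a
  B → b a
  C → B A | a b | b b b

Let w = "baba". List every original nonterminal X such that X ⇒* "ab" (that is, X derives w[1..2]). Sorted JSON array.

Convert to CNF:
  S -> A A | T0 T0 | T1 X3
  A -> T0 T0 | T1 T0
  B -> T1 T0
  C -> B A | T0 T1 | T1 X2
  T0 -> a
  T1 -> b
  X2 -> T1 T1
  X3 -> C A

CYK table (by increasing span) — only the sub-triangle for w[1..2]:
  T[1,1] 'a' = {T0}  orig:{}
  T[2,2] 'b' = {T1}  orig:{}
  T[1,2] 'ab' = {C}

Original NTs in T[1,2] deriving "ab": ["C"]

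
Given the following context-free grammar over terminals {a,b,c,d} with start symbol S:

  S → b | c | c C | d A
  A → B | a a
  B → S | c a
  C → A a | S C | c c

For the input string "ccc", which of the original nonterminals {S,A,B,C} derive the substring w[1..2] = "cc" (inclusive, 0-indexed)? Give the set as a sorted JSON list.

Convert to CNF:
  S -> T1 C | T2 A | b | c
  A -> T0 T0 | T1 C | T1 T0 | T2 A | b | c
  B -> T1 C | T1 T0 | T2 A | b | c
  C -> A T0 | S C | T1 T1
  T0 -> a
  T1 -> c
  T2 -> d

Fill CYK table bottom-up — only the sub-triangle for w[1..2]:
  [1..1]={A,B,S,T1}  "c"  orig:{A,B,S}
  [2..2]={A,B,S,T1}  "c"  orig:{A,B,S}
  [1..2]={C}  "cc"

Original NTs in T[1,2] deriving "cc": ["C"]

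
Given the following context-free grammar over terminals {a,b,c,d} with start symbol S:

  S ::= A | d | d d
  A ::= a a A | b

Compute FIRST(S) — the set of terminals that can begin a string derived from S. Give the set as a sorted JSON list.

Compute FIRST by fixpoint:
pass 1:
  A via A→a a A: +{a}
  A via A→b: +{b}
  S via S→A: +{a,b}
  S via S→d: +{d}
  S: {a,b,d}  A: {a,b}
pass 2: (no change)
  S: {a,b,d}  A: {a,b}

FIRST(S) = ["a", "b", "d"]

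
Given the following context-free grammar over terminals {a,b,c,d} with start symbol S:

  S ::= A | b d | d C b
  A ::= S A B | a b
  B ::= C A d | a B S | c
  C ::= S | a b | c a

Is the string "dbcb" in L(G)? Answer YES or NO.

CNF form of G:
  S -> S X9 | T0 T1 | T1 T2 | T2 X10
  A -> S X4 | T0 T1
  B -> C X5 | T0 X6 | c
  C -> S X7 | T0 T1 | T1 T2 | T2 X8 | T3 T0
  T0 -> a
  T1 -> b
  T2 -> d
  T3 -> c
  X4 -> A B
  X5 -> A T2
  X6 -> B S
  X7 -> A B
  X8 -> C T1
  X9 -> A B
  X10 -> C T1

Fill CYK table bottom-up:
  cell(0,0) d: {T2}  orig:{}
  cell(1,1) b: {T1}  orig:{}
  cell(2,2) c: {B,T3}  orig:{B}
  cell(3,3) b: {T1}  orig:{}
  cell(0,1) db: ∅
  cell(1,2) bc: ∅
  cell(2,3) cb: ∅
  cell(0,2) dbc: ∅
  cell(1,3) bcb: ∅
  cell(0,3) dbcb: ∅

S ∉ T[0,3] ⇒ NO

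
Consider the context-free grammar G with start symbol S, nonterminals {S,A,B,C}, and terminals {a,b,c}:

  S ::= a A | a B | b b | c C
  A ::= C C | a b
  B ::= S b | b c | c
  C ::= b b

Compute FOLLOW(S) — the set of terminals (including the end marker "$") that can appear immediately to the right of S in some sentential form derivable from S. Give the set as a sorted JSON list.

Compute FIRST by fixpoint:
iter 1:
  A via A→a b: +{a}
  B via B→b c: +{b}
  B via B→c: +{c}
  C via C→b b: +{b}
  S via S→a A: +{a}
  S via S→b b: +{b}
  S via S→c C: +{c}
  FIRST[S]={a,b,c}  FIRST[A]={a}  FIRST[B]={b,c}  FIRST[C]={b}
iter 2:
  A via A→C C: +{b}
  B via B→S b: +{a}
  FIRST[S]={a,b,c}  FIRST[A]={a,b}  FIRST[B]={a,b,c}  FIRST[C]={b}
iter 3: (stable)
  FIRST[S]={a,b,c}  FIRST[A]={a,b}  FIRST[B]={a,b,c}  FIRST[C]={b}

FOLLOW iteration:
seed FOLLOW(S) with $
iter 1:
  A→C C: FOLLOW(C) ⊇ FIRST(C) = {b}; new: +{b}
  B→S b: FOLLOW(S) ⊇ FIRST(b) = {b}; new: +{b}
  S→a A: FOLLOW(A) ⊇ FOLLOW(S) ⊇ {$,b}; new: +{$,b}
  S→a B: FOLLOW(B) ⊇ FOLLOW(S) ⊇ {$,b}; new: +{$,b}
  S→c C: FOLLOW(C) ⊇ FOLLOW(S) ⊇ {$,b}; new: +{$}
  S: {$,b}  A: {$,b}  B: {$,b}  C: {$,b}
iter 2: (stable)
  S: {$,b}  A: {$,b}  B: {$,b}  C: {$,b}

FOLLOW(S) = ["$", "b"]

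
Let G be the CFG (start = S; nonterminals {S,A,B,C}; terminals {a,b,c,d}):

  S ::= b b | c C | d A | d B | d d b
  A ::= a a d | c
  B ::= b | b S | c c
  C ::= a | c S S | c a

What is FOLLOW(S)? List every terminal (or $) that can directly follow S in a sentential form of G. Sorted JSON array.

Compute FIRST by fixpoint:
iter 1:
  A via A→a a d: +{a}
  A via A→c: +{c}
  B via B→b: +{b}
  B via B→c c: +{c}
  C via C→a: +{a}
  C via C→c S S: +{c}
  S via S→b b: +{b}
  S via S→c C: +{c}
  S via S→d A: +{d}
  FIRST(S)={b,c,d}  FIRST(A)={a,c}  FIRST(B)={b,c}  FIRST(C)={a,c}
iter 2: (stable)
  FIRST(S)={b,c,d}  FIRST(A)={a,c}  FIRST(B)={b,c}  FIRST(C)={a,c}

FOLLOW sets:
seed FOLLOW(S) with $
[1]
  C→c S S: FOLLOW(S) ⊇ FIRST(S) = {b,c,d}; new: +{b,c,d}
  S→c C: FOLLOW(C) ⊇ FOLLOW(S) ⊇ {$,b,c,d}; new: +{$,b,c,d}
  S→d A: FOLLOW(A) ⊇ FOLLOW(S) ⊇ {$,b,c,d}; new: +{$,b,c,d}
  S→d B: FOLLOW(B) ⊇ FOLLOW(S) ⊇ {$,b,c,d}; new: +{$,b,c,d}
  FOLLOW[S]={$,b,c,d}  FOLLOW[A]={$,b,c,d}  FOLLOW[B]={$,b,c,d}  FOLLOW[C]={$,b,c,d}
[2] (stable)
  FOLLOW[S]={$,b,c,d}  FOLLOW[A]={$,b,c,d}  FOLLOW[B]={$,b,c,d}  FOLLOW[C]={$,b,c,d}

FOLLOW(S) = ["$", "b", "c", "d"]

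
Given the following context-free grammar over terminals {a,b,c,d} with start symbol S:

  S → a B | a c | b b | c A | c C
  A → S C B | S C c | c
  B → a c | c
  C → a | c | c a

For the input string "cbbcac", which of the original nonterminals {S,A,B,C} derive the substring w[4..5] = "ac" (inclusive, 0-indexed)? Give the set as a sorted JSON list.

Convert to CNF:
  S -> T0 A | T0 C | T1 B | T1 T0 | T2 T2
  A -> S X3 | S X4 | c
  B -> T1 T0 | c
  C -> T0 T1 | a | c
  T0 -> c
  T1 -> a
  T2 -> b
  X3 -> C B
  X4 -> C T0

Fill CYK table bottom-up — only the sub-triangle for w[4..5]:
  T[4,4] 'a' = {C,T1}  orig:{C}
  T[5,5] 'c' = {A,B,C,T0}  orig:{A,B,C}
  T[4,5] 'ac' = {B,S,X3,X4}  orig:{B,S}

Original NTs in T[4,5] deriving "ac": ["B", "S"]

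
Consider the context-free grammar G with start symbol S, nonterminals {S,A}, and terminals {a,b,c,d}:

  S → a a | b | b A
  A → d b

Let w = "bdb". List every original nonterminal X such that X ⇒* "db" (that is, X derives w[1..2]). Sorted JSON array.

CNF form of G:
  S -> T1 A | T2 T2 | b
  A -> T0 T1
  T0 -> d
  T1 -> b
  T2 -> a

Fill CYK table bottom-up — only the sub-triangle for w[1..2]:
  [1..1]={T0}  "d"  orig:{}
  [2..2]={S,T1}  "b"  orig:{S}
  [1..2]={A}  "db"

Original NTs in T[1,2] deriving "db": ["A"]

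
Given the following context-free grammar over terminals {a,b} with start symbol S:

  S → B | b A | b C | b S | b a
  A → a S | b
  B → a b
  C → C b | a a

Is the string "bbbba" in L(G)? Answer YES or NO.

CNF form of G:
  S -> T0 T1 | T1 A | T1 C | T1 S | T1 T0
  A -> T0 S | b
  B -> T0 T1
  C -> C T1 | T0 T0
  T0 -> a
  T1 -> b

Fill CYK table bottom-up:
  [0..0]={A,T1}  "b"  orig:{A}
  [1..1]={A,T1}  "b"  orig:{A}
  [2..2]={A,T1}  "b"  orig:{A}
  [3..3]={A,T1}  "b"  orig:{A}
  [4..4]={T0}  "a"  orig:{}
  [0..1]={S}  "bb"
  [1..2]={S}  "bb"
  [2..3]={S}  "bb"
  [3..4]={S}  "ba"
  [0..2]={S}  "bbb"
  [1..3]={S}  "bbb"
  [2..4]={S}  "bba"
  [0..3]={S}  "bbbb"
  [1..4]={S}  "bbba"
  [0..4]={S}  "bbbba"

S ∈ T[0,4] ⇒ YES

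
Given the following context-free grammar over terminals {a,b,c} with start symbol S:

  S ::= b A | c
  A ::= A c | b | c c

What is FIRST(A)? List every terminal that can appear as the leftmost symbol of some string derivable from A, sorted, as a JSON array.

FIRST iteration:
pass 1:
  A via A→b: +{b}
  A via A→c c: +{c}
  S via S→b A: +{b}
  S via S→c: +{c}
  FIRST[S]={b,c}  FIRST[A]={b,c}
pass 2: done
  FIRST[S]={b,c}  FIRST[A]={b,c}

FIRST(A) = ["b", "c"]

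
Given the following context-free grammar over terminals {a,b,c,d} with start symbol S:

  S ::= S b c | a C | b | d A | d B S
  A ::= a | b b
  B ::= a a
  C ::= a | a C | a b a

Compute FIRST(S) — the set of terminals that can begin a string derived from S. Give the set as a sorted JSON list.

Compute FIRST by fixpoint:
round 1:
  A via A→a: +{a}
  A via A→b b: +{b}
  B via B→a a: +{a}
  C via C→a: +{a}
  S via S→a C: +{a}
  S via S→b: +{b}
  S via S→d A: +{d}
  S: {a,b,d}  A: {a,b}  B: {a}  C: {a}
round 2: done
  S: {a,b,d}  A: {a,b}  B: {a}  C: {a}

FIRST(S) = ["a", "b", "d"]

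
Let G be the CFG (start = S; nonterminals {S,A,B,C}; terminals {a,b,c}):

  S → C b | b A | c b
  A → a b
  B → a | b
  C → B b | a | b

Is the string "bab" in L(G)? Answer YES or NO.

CNF form of G:
  S -> C T1 | T1 A | T2 T1
  A -> T0 T1
  B -> a | b
  C -> B T1 | a | b
  T0 -> a
  T1 -> b
  T2 -> c

CYK fill:
  cell(0,0) b: {B,C,T1}  orig:{B,C}
  cell(1,1) a: {B,C,T0}  orig:{B,C}
  cell(2,2) b: {B,C,T1}  orig:{B,C}
  cell(0,1) ba: ∅
  cell(1,2) ab: {A,C,S}
  cell(0,2) bab: {S}

S ∈ T[0,2] ⇒ YES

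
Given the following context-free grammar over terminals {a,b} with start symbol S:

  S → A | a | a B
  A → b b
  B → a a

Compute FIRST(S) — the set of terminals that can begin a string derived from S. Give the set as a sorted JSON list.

Compute FIRST by fixpoint:
[1]
  A via A→b b: +{b}
  B via B→a a: +{a}
  S via S→A: +{b}
  S via S→a: +{a}
  FIRST(S)={a,b}  FIRST(A)={b}  FIRST(B)={a}
[2] done
  FIRST(S)={a,b}  FIRST(A)={b}  FIRST(B)={a}

FIRST(S) = ["a", "b"]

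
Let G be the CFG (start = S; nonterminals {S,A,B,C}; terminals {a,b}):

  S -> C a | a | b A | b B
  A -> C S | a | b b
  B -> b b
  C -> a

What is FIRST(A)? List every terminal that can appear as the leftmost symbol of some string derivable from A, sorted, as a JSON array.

FIRST iteration:
[1]
  A via A→a: +{a}
  A via A→b b: +{b}
  B via B→b b: +{b}
  C via C→a: +{a}
  S via S→C a: +{a}
  S via S→b A: +{b}
  S: {a,b}  A: {a,b}  B: {b}  C: {a}
[2] — fixpoint
  S: {a,b}  A: {a,b}  B: {b}  C: {a}

FIRST(A) = ["a", "b"]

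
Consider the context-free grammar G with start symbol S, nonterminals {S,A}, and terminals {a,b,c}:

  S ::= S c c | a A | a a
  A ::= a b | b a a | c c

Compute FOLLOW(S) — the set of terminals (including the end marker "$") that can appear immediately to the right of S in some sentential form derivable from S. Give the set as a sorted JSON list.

FIRST sets, iterate to fixpoint:
iter 1:
  A via A→a b: +{a}
  A via A→b a a: +{b}
  A via A→c c: +{c}
  S via S→a A: +{a}
  FIRST(S)={a}  FIRST(A)={a,b,c}
iter 2: — fixpoint
  FIRST(S)={a}  FIRST(A)={a,b,c}

FOLLOW iteration:
initialize: $ ∈ FOLLOW(S)
pass 1:
  S→S c c: FOLLOW(S) ⊇ FIRST(c) = {c}; new: +{c}
  S→a A: FOLLOW(A) ⊇ FOLLOW(S) ⊇ {$,c}; new: +{$,c}
  S: {$,c}  A: {$,c}
pass 2: (stable)
  S: {$,c}  A: {$,c}

FOLLOW(S) = ["$", "c"]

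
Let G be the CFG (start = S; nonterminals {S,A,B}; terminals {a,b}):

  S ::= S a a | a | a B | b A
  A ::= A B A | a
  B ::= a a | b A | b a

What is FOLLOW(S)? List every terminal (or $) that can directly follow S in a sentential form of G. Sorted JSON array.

Compute FIRST by fixpoint:
pass 1:
  A via A→a: +{a}
  B via B→a a: +{a}
  B via B→b A: +{b}
  S via S→a: +{a}
  S via S→b A: +{b}
  S: {a,b}  A: {a}  B: {a,b}
pass 2: (no change)
  S: {a,b}  A: {a}  B: {a,b}

Compute FOLLOW by fixpoint:
seed FOLLOW(S) with $
round 1:
  A→A B A: FOLLOW(A) ⊇ FIRST(B) = {a,b}; new: +{a,b}
  A→A B A: FOLLOW(B) ⊇ FIRST(A) = {a}; new: +{a}
  S→S a a: FOLLOW(S) ⊇ FIRST(a) = {a}; new: +{a}
  S→a B: FOLLOW(B) ⊇ FOLLOW(S) ⊇ {$,a}; new: +{$}
  S→b A: FOLLOW(A) ⊇ FOLLOW(S) ⊇ {$,a}; new: +{$}
  FOLLOW(S)={$,a}  FOLLOW(A)={$,a,b}  FOLLOW(B)={$,a}
round 2: — fixpoint
  FOLLOW(S)={$,a}  FOLLOW(A)={$,a,b}  FOLLOW(B)={$,a}

FOLLOW(S) = ["$", "a"]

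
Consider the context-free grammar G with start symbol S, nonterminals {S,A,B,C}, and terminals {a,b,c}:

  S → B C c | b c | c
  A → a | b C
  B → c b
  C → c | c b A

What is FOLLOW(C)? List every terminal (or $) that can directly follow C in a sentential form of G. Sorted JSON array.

FIRST iteration:
pass 1:
  A via A→a: +{a}
  A via A→b C: +{b}
  B via B→c b: +{c}
  C via C→c: +{c}
  S via S→B C c: +{c}
  S via S→b c: +{b}
  FIRST[S]={b,c}  FIRST[A]={a,b}  FIRST[B]={c}  FIRST[C]={c}
pass 2: — fixpoint
  FIRST[S]={b,c}  FIRST[A]={a,b}  FIRST[B]={c}  FIRST[C]={c}

FOLLOW sets:
FOLLOW(S) := {$}
round 1:
  S→B C c: FOLLOW(B) ⊇ FIRST(C) = {c}; new: +{c}
  S→B C c: FOLLOW(C) ⊇ FIRST(c) = {c}; new: +{c}
  FOLLOW(S)={$}  FOLLOW(A)={}  FOLLOW(B)={c}  FOLLOW(C)={c}
round 2:
  C→c b A: FOLLOW(A) ⊇ FOLLOW(C) ⊇ {c}; new: +{c}
  FOLLOW(S)={$}  FOLLOW(A)={c}  FOLLOW(B)={c}  FOLLOW(C)={c}
round 3: done
  FOLLOW(S)={$}  FOLLOW(A)={c}  FOLLOW(B)={c}  FOLLOW(C)={c}

FOLLOW(C) = ["c"]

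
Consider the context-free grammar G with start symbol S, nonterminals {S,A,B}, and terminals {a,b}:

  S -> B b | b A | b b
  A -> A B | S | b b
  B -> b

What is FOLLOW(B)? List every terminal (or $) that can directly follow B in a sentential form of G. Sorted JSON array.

FIRST iteration:
[1]
  A via A→b b: +{b}
  B via B→b: +{b}
  S via S→B b: +{b}
  S: {b}  A: {b}  B: {b}
[2] — fixpoint
  S: {b}  A: {b}  B: {b}

Compute FOLLOW by fixpoint:
seed FOLLOW(S) with $
[1]
  A→A B: FOLLOW(A) ⊇ FIRST(B) = {b}; new: +{b}
  A→A B: FOLLOW(B) ⊇ FOLLOW(A) ⊇ {b}; new: +{b}
  A→S: FOLLOW(S) ⊇ FOLLOW(A) ⊇ {b}; new: +{b}
  S→b A: FOLLOW(A) ⊇ FOLLOW(S) ⊇ {$,b}; new: +{$}
  FOLLOW(S)={$,b}  FOLLOW(A)={$,b}  FOLLOW(B)={b}
[2]
  A→A B: FOLLOW(B) ⊇ FOLLOW(A) ⊇ {$,b}; new: +{$}
  FOLLOW(S)={$,b}  FOLLOW(A)={$,b}  FOLLOW(B)={$,b}
[3] done
  FOLLOW(S)={$,b}  FOLLOW(A)={$,b}  FOLLOW(B)={$,b}

FOLLOW(B) = ["$", "b"]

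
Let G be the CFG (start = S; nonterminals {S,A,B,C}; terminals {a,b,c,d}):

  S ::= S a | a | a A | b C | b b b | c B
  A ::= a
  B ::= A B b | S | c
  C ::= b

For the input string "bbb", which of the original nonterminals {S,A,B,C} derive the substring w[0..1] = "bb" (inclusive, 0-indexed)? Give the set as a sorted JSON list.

Convert to CNF:
  S -> S T1 | T0 C | T0 X5 | T1 A | T2 B | a
  A -> a
  B -> A X3 | S T1 | T0 C | T0 X4 | T1 A | T2 B | a | c
  C -> b
  T0 -> b
  T1 -> a
  T2 -> c
  X3 -> B T0
  X4 -> T0 T0
  X5 -> T0 T0

CYK fill (cells [i..j] with 0 ≤ i ≤ j ≤ 1 only):
  T[0,0] 'b' = {C,T0}  orig:{C}
  T[1,1] 'b' = {C,T0}  orig:{C}
  T[0,1] 'bb' = {B,S,X4,X5}  orig:{B,S}

Original NTs in T[0,1] deriving "bb": ["B", "S"]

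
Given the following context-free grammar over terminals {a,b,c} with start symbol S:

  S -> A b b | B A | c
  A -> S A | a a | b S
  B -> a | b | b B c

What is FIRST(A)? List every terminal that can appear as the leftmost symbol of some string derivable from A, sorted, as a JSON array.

Compute FIRST by fixpoint:
[1]
  A via A→a a: +{a}
  A via A→b S: +{b}
  B via B→a: +{a}
  B via B→b: +{b}
  S via S→A b b: +{a,b}
  S via S→c: +{c}
  FIRST[S]={a,b,c}  FIRST[A]={a,b}  FIRST[B]={a,b}
[2]
  A via A→S A: +{c}
  FIRST[S]={a,b,c}  FIRST[A]={a,b,c}  FIRST[B]={a,b}
[3] done
  FIRST[S]={a,b,c}  FIRST[A]={a,b,c}  FIRST[B]={a,b}

FIRST(A) = ["a", "b", "c"]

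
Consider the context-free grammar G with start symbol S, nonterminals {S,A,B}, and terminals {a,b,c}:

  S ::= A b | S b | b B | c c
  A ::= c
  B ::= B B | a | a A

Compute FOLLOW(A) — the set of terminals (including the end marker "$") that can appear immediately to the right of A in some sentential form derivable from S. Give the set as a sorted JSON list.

FIRST sets, iterate to fixpoint:
[1]
  A via A→c: +{c}
  B via B→a: +{a}
  S via S→A b: +{c}
  S via S→b B: +{b}
  FIRST(S)={b,c}  FIRST(A)={c}  FIRST(B)={a}
[2] done
  FIRST(S)={b,c}  FIRST(A)={c}  FIRST(B)={a}

FOLLOW iteration:
seed FOLLOW(S) with $
[1]
  B→B B: FOLLOW(B) ⊇ FIRST(B) = {a}; new: +{a}
  B→a A: FOLLOW(A) ⊇ FOLLOW(B) ⊇ {a}; new: +{a}
  S→A b: FOLLOW(A) ⊇ FIRST(b) = {b}; new: +{b}
  S→S b: FOLLOW(S) ⊇ FIRST(b) = {b}; new: +{b}
  S→b B: FOLLOW(B) ⊇ FOLLOW(S) ⊇ {$,b}; new: +{$,b}
  S: {$,b}  A: {a,b}  B: {$,a,b}
[2]
  B→a A: FOLLOW(A) ⊇ FOLLOW(B) ⊇ {$,a,b}; new: +{$}
  S: {$,b}  A: {$,a,b}  B: {$,a,b}
[3] (stable)
  S: {$,b}  A: {$,a,b}  B: {$,a,b}

FOLLOW(A) = ["$", "a", "b"]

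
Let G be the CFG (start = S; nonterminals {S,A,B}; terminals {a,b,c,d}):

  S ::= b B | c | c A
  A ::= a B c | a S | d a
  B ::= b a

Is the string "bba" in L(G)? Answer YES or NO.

Convert to CNF:
  S -> T1 A | T3 B | c
  A -> T0 S | T0 X4 | T2 T0
  B -> T3 T0
  T0 -> a
  T1 -> c
  T2 -> d
  T3 -> b
  X4 -> B T1

CYK table (by increasing span):
  T[0,0] 'b' = {T3}  orig:{}
  T[1,1] 'b' = {T3}  orig:{}
  T[2,2] 'a' = {T0}  orig:{}
  T[0,1] 'bb' = ∅
  T[1,2] 'ba' = {B}
  T[0,2] 'bba' = {S}

S ∈ T[0,2] ⇒ YES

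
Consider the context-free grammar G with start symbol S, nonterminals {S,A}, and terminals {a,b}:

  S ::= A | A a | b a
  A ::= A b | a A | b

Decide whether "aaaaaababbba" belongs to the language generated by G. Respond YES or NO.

CNF form of G:
  S -> A T0 | A T1 | T0 T1 | T1 A | b
  A -> A T0 | T1 A | b
  T0 -> b
  T1 -> a

CYK table (by increasing span):
  [0..0]={T1}  "a"  orig:{}
  [1..1]={T1}  "a"  orig:{}
  [2..2]={T1}  "a"  orig:{}
  [3..3]={T1}  "a"  orig:{}
  [4..4]={T1}  "a"  orig:{}
  [5..5]={T1}  "a"  orig:{}
  [6..6]={A,S,T0}  "b"  orig:{A,S}
  [7..7]={T1}  "a"  orig:{}
  [8..8]={A,S,T0}  "b"  orig:{A,S}
  [9..9]={A,S,T0}  "b"  orig:{A,S}
  [10..10]={A,S,T0}  "b"  orig:{A,S}
  [11..11]={T1}  "a"  orig:{}
  [0..1]=∅  "aa"
  [1..2]=∅  "aa"
  [2..3]=∅  "aa"
  [3..4]=∅  "aa"
  [4..5]=∅  "aa"
  [5..6]={A,S}  "ab"
  [6..7]={S}  "ba"
  [7..8]={A,S}  "ab"
  [8..9]={A,S}  "bb"
  [9..10]={A,S}  "bb"
  [10..11]={S}  "ba"
  [0..2]=∅  "aaa"
  [1..3]=∅  "aaa"
  [2..4]=∅  "aaa"
  [3..5]=∅  "aaa"
  [4..6]={A,S}  "aab"
  [5..7]={S}  "aba"
  [6..8]=∅  "bab"
  [7..9]={A,S}  "abb"
  [8..10]={A,S}  "bbb"
  [9..11]={S}  "bba"
  [0..3]=∅  "aaaa"
  [1..4]=∅  "aaaa"
  [2..5]=∅  "aaaa"
  [3..6]={A,S}  "aaab"
  [4..7]={S}  "aaba"
  [5..8]=∅  "abab"
  [6..9]=∅  "babb"
  [7..10]={A,S}  "abbb"
  [8..11]={S}  "bbba"
  [0..4]=∅  "aaaaa"
  [1..5]=∅  "aaaaa"
  [2..6]={A,S}  "aaaab"
  [3..7]={S}  "aaaba"
  [4..8]=∅  "aabab"
  [5..9]=∅  "ababb"
  [6..10]=∅  "babbb"
  [7..11]={S}  "abbba"
  [0..5]=∅  "aaaaaa"
  [1..6]={A,S}  "aaaaab"
  [2..7]={S}  "aaaaba"
  [3..8]=∅  "aaabab"
  [4..9]=∅  "aababb"
  [5..10]=∅  "ababbb"
  [6..11]=∅  "babbba"
  [0..6]={A,S}  "aaaaaab"
  [1..7]={S}  "aaaaaba"
  [2..8]=∅  "aaaabab"
  [3..9]=∅  "aaababb"
  [4..10]=∅  "aababbb"
  [5..11]=∅  "ababbba"
  [0..7]={S}  "aaaaaaba"
  [1..8]=∅  "aaaaabab"
  [2..9]=∅  "aaaababb"
  [3..10]=∅  "aaababbb"
  [4..11]=∅  "aababbba"
  [0..8]=∅  "aaaaaabab"
  [1..9]=∅  "aaaaababb"
  [2..10]=∅  "aaaababbb"
  [3..11]=∅  "aaababbba"
  [0..9]=∅  "aaaaaababb"
  [1..10]=∅  "aaaaababbb"
  [2..11]=∅  "aaaababbba"
  [0..10]=∅  "aaaaaababbb"
  [1..11]=∅  "aaaaababbba"
  [0..11]=∅  "aaaaaababbba"

S ∉ T[0,11] ⇒ NO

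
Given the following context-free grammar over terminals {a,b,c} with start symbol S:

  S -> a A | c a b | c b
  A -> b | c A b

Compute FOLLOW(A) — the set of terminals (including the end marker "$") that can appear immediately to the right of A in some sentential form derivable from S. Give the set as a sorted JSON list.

FIRST iteration:
[1]
  A via A→b: +{b}
  A via A→c A b: +{c}
  S via S→a A: +{a}
  S via S→c a b: +{c}
  S: {a,c}  A: {b,c}
[2] done
  S: {a,c}  A: {b,c}

FOLLOW sets:
seed FOLLOW(S) with $
round 1:
  A→c A b: FOLLOW(A) ⊇ FIRST(b) = {b}; new: +{b}
  S→a A: FOLLOW(A) ⊇ FOLLOW(S) ⊇ {$}; new: +{$}
  FOLLOW(S)={$}  FOLLOW(A)={$,b}
round 2: (no change)
  FOLLOW(S)={$}  FOLLOW(A)={$,b}

FOLLOW(A) = ["$", "b"]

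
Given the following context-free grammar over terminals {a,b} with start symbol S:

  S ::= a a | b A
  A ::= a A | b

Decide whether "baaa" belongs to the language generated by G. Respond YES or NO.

CNF form of G:
  S -> T0 T0 | T1 A
  A -> T0 A | b
  T0 -> a
  T1 -> b

CYK fill:
  T[0,0] 'b' = {A,T1}  orig:{A}
  T[1,1] 'a' = {T0}  orig:{}
  T[2,2] 'a' = {T0}  orig:{}
  T[3,3] 'a' = {T0}  orig:{}
  T[0,1] 'ba' = ∅
  T[1,2] 'aa' = {S}
  T[2,3] 'aa' = {S}
  T[0,2] 'baa' = ∅
  T[1,3] 'aaa' = ∅
  T[0,3] 'baaa' = ∅

S ∉ T[0,3] ⇒ NO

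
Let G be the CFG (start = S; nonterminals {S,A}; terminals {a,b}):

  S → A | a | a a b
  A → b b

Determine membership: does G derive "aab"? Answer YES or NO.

CNF form of G:
  S -> T0 T0 | T1 X2 | a
  A -> T0 T0
  T0 -> b
  T1 -> a
  X2 -> T1 T0

CYK fill:
  T[0,0] 'a' = {S,T1}  orig:{S}
  T[1,1] 'a' = {S,T1}  orig:{S}
  T[2,2] 'b' = {T0}  orig:{}
  T[0,1] 'aa' = ∅
  T[1,2] 'ab' = {X2}  orig:{}
  T[0,2] 'aab' = {S}

S ∈ T[0,2] ⇒ YES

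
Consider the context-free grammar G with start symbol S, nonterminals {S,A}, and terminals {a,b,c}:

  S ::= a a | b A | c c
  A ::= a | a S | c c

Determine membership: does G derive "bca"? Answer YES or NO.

Convert to CNF:
  S -> T0 T0 | T1 T1 | T2 A
  A -> T0 S | T1 T1 | a
  T0 -> a
  T1 -> c
  T2 -> b

CYK table (by increasing span):
  cell(0,0) b: {T2}  orig:{}
  cell(1,1) c: {T1}  orig:{}
  cell(2,2) a: {A,T0}  orig:{A}
  cell(0,1) bc: ∅
  cell(1,2) ca: ∅
  cell(0,2) bca: ∅

S ∉ T[0,2] ⇒ NO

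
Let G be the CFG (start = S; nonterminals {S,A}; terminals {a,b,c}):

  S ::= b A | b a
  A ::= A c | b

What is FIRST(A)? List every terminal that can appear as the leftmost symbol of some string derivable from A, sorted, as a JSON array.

Compute FIRST by fixpoint:
round 1:
  A via A→b: +{b}
  S via S→b A: +{b}
  FIRST[S]={b}  FIRST[A]={b}
round 2: — fixpoint
  FIRST[S]={b}  FIRST[A]={b}

FIRST(A) = ["b"]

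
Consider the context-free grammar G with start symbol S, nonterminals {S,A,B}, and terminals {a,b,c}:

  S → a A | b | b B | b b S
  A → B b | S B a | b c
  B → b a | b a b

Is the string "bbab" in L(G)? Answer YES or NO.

Convert to CNF:
  S -> T0 B | T0 X5 | T1 A | b
  A -> B T0 | S X3 | T0 T2
  B -> T0 T1 | T0 X4
  T0 -> b
  T1 -> a
  T2 -> c
  X3 -> B T1
  X4 -> T1 T0
  X5 -> T0 S

CYK table (by increasing span):
  T[0,0] 'b' = {S,T0}  orig:{S}
  T[1,1] 'b' = {S,T0}  orig:{S}
  T[2,2] 'a' = {T1}  orig:{}
  T[3,3] 'b' = {S,T0}  orig:{S}
  T[0,1] 'bb' = {X5}  orig:{}
  T[1,2] 'ba' = {B}
  T[2,3] 'ab' = {X4}  orig:{}
  T[0,2] 'bba' = {S}
  T[1,3] 'bab' = {A,B}
  T[0,3] 'bbab' = {S}

S ∈ T[0,3] ⇒ YES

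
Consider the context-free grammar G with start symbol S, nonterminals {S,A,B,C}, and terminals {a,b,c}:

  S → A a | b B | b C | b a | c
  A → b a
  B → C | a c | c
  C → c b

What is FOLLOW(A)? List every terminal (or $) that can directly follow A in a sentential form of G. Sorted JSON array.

FIRST sets, iterate to fixpoint:
[1]
  A via A→b a: +{b}
  B via B→a c: +{a}
  B via B→c: +{c}
  C via C→c b: +{c}
  S via S→A a: +{b}
  S via S→c: +{c}
  FIRST[S]={b,c}  FIRST[A]={b}  FIRST[B]={a,c}  FIRST[C]={c}
[2] done
  FIRST[S]={b,c}  FIRST[A]={b}  FIRST[B]={a,c}  FIRST[C]={c}

FOLLOW iteration:
initialize: $ ∈ FOLLOW(S)
iter 1:
  S→A a: FOLLOW(A) ⊇ FIRST(a) = {a}; new: +{a}
  S→b B: FOLLOW(B) ⊇ FOLLOW(S) ⊇ {$}; new: +{$}
  S→b C: FOLLOW(C) ⊇ FOLLOW(S) ⊇ {$}; new: +{$}
  S: {$}  A: {a}  B: {$}  C: {$}
iter 2: (stable)
  S: {$}  A: {a}  B: {$}  C: {$}

FOLLOW(A) = ["a"]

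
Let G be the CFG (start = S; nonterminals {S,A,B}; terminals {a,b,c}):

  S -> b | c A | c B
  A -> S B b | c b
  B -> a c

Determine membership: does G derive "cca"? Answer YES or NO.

Convert to CNF:
  S -> T1 A | T1 B | b
  A -> S X3 | T1 T0
  B -> T2 T1
  T0 -> b
  T1 -> c
  T2 -> a
  X3 -> B T0

CYK fill:
  T[0,0] 'c' = {T1}  orig:{}
  T[1,1] 'c' = {T1}  orig:{}
  T[2,2] 'a' = {T2}  orig:{}
  T[0,1] 'cc' = ∅
  T[1,2] 'ca' = ∅
  T[0,2] 'cca' = ∅

S ∉ T[0,2] ⇒ NO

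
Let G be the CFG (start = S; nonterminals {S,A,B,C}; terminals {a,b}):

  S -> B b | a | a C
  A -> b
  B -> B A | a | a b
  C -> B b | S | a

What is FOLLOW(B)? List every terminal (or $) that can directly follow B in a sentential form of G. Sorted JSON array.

Compute FIRST by fixpoint:
[1]
  A via A→b: +{b}
  B via B→a: +{a}
  C via C→B b: +{a}
  S via S→B b: +{a}
  S: {a}  A: {b}  B: {a}  C: {a}
[2] — fixpoint
  S: {a}  A: {b}  B: {a}  C: {a}

FOLLOW sets:
seed FOLLOW(S) with $
iter 1:
  B→B A: FOLLOW(B) ⊇ FIRST(A) = {b}; new: +{b}
  B→B A: FOLLOW(A) ⊇ FOLLOW(B) ⊇ {b}; new: +{b}
  S→a C: FOLLOW(C) ⊇ FOLLOW(S) ⊇ {$}; new: +{$}
  S: {$}  A: {b}  B: {b}  C: {$}
iter 2: done
  S: {$}  A: {b}  B: {b}  C: {$}

FOLLOW(B) = ["b"]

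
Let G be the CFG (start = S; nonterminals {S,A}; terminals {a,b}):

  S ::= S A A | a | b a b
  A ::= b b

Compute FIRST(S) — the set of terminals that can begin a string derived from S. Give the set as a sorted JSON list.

FIRST iteration:
round 1:
  A via A→b b: +{b}
  S via S→a: +{a}
  S via S→b a b: +{b}
  S: {a,b}  A: {b}
round 2: done
  S: {a,b}  A: {b}

FIRST(S) = ["a", "b"]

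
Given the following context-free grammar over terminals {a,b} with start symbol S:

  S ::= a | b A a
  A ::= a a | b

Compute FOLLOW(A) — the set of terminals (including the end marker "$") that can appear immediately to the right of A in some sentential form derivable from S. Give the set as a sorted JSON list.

Compute FIRST by fixpoint:
pass 1:
  A via A→a a: +{a}
  A via A→b: +{b}
  S via S→a: +{a}
  S via S→b A a: +{b}
  FIRST[S]={a,b}  FIRST[A]={a,b}
pass 2: (stable)
  FIRST[S]={a,b}  FIRST[A]={a,b}

FOLLOW iteration:
FOLLOW(S) := {$}
iter 1:
  S→b A a: FOLLOW(A) ⊇ FIRST(a) = {a}; new: +{a}
  FOLLOW(S)={$}  FOLLOW(A)={a}
iter 2: (no change)
  FOLLOW(S)={$}  FOLLOW(A)={a}

FOLLOW(A) = ["a"]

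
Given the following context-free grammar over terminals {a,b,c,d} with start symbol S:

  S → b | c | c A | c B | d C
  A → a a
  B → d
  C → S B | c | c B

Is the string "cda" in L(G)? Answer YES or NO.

Convert to CNF:
  S -> T1 A | T1 B | T2 C | b | c
  A -> T0 T0
  B -> d
  C -> S B | T1 B | c
  T0 -> a
  T1 -> c
  T2 -> d

CYK fill:
  [0..0]={C,S,T1}  "c"  orig:{C,S}
  [1..1]={B,T2}  "d"  orig:{B}
  [2..2]={T0}  "a"  orig:{}
  [0..1]={C,S}  "cd"
  [1..2]=∅  "da"
  [0..2]=∅  "cda"

S ∉ T[0,2] ⇒ NO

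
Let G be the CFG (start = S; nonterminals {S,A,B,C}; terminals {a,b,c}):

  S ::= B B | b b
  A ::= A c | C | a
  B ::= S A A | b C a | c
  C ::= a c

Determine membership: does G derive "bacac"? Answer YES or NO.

Convert to CNF:
  S -> B B | T2 T2
  A -> A T0 | T1 T0 | a
  B -> S X3 | T2 X4 | c
  C -> T1 T0
  T0 -> c
  T1 -> a
  T2 -> b
  X3 -> A A
  X4 -> C T1

CYK fill:
  [0..0]={T2}  "b"  orig:{}
  [1..1]={A,T1}  "a"  orig:{A}
  [2..2]={B,T0}  "c"  orig:{B}
  [3..3]={A,T1}  "a"  orig:{A}
  [4..4]={B,T0}  "c"  orig:{B}
  [0..1]=∅  "ba"
  [1..2]={A,C}  "ac"
  [2..3]=∅  "ca"
  [3..4]={A,C}  "ac"
  [0..2]=∅  "bac"
  [1..3]={X3,X4}  "aca"  orig:{}
  [2..4]=∅  "cac"
  [0..3]={B}  "baca"
  [1..4]={X3}  "acac"  orig:{}
  [0..4]={S}  "bacac"

S ∈ T[0,4] ⇒ YES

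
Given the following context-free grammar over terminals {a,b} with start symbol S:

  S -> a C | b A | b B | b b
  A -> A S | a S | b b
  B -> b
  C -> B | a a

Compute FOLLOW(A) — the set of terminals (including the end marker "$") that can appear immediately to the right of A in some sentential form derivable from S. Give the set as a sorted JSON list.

Compute FIRST by fixpoint:
round 1:
  A via A→a S: +{a}
  A via A→b b: +{b}
  B via B→b: +{b}
  C via C→B: +{b}
  C via C→a a: +{a}
  S via S→a C: +{a}
  S via S→b A: +{b}
  FIRST(S)={a,b}  FIRST(A)={a,b}  FIRST(B)={b}  FIRST(C)={a,b}
round 2: — fixpoint
  FIRST(S)={a,b}  FIRST(A)={a,b}  FIRST(B)={b}  FIRST(C)={a,b}

FOLLOW sets:
seed FOLLOW(S) with $
[1]
  A→A S: FOLLOW(A) ⊇ FIRST(S) = {a,b}; new: +{a,b}
  A→A S: FOLLOW(S) ⊇ FOLLOW(A) ⊇ {a,b}; new: +{a,b}
  S→a C: FOLLOW(C) ⊇ FOLLOW(S) ⊇ {$,a,b}; new: +{$,a,b}
  S→b A: FOLLOW(A) ⊇ FOLLOW(S) ⊇ {$,a,b}; new: +{$}
  S→b B: FOLLOW(B) ⊇ FOLLOW(S) ⊇ {$,a,b}; new: +{$,a,b}
  FOLLOW[S]={$,a,b}  FOLLOW[A]={$,a,b}  FOLLOW[B]={$,a,b}  FOLLOW[C]={$,a,b}
[2] (no change)
  FOLLOW[S]={$,a,b}  FOLLOW[A]={$,a,b}  FOLLOW[B]={$,a,b}  FOLLOW[C]={$,a,b}

FOLLOW(A) = ["$", "a", "b"]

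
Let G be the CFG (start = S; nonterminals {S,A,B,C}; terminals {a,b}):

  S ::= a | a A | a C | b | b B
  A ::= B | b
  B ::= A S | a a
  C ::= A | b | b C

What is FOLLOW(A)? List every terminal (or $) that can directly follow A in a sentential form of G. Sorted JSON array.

Compute FIRST by fixpoint:
round 1:
  A via A→b: +{b}
  B via B→A S: +{b}
  B via B→a a: +{a}
  C via C→A: +{b}
  S via S→a: +{a}
  S via S→b: +{b}
  FIRST[S]={a,b}  FIRST[A]={b}  FIRST[B]={a,b}  FIRST[C]={b}
round 2:
  A via A→B: +{a}
  C via C→A: +{a}
  FIRST[S]={a,b}  FIRST[A]={a,b}  FIRST[B]={a,b}  FIRST[C]={a,b}
round 3: (stable)
  FIRST[S]={a,b}  FIRST[A]={a,b}  FIRST[B]={a,b}  FIRST[C]={a,b}

FOLLOW sets:
initialize: $ ∈ FOLLOW(S)
round 1:
  B→A S: FOLLOW(A) ⊇ FIRST(S) = {a,b}; new: +{a,b}
  S→a A: FOLLOW(A) ⊇ FOLLOW(S) ⊇ {$}; new: +{$}
  S→a C: FOLLOW(C) ⊇ FOLLOW(S) ⊇ {$}; new: +{$}
  S→b B: FOLLOW(B) ⊇ FOLLOW(S) ⊇ {$}; new: +{$}
  FOLLOW[S]={$}  FOLLOW[A]={$,a,b}  FOLLOW[B]={$}  FOLLOW[C]={$}
round 2:
  A→B: FOLLOW(B) ⊇ FOLLOW(A) ⊇ {$,a,b}; new: +{a,b}
  B→A S: FOLLOW(S) ⊇ FOLLOW(B) ⊇ {$,a,b}; new: +{a,b}
  S→a C: FOLLOW(C) ⊇ FOLLOW(S) ⊇ {$,a,b}; new: +{a,b}
  FOLLOW[S]={$,a,b}  FOLLOW[A]={$,a,b}  FOLLOW[B]={$,a,b}  FOLLOW[C]={$,a,b}
round 3: (stable)
  FOLLOW[S]={$,a,b}  FOLLOW[A]={$,a,b}  FOLLOW[B]={$,a,b}  FOLLOW[C]={$,a,b}

FOLLOW(A) = ["$", "a", "b"]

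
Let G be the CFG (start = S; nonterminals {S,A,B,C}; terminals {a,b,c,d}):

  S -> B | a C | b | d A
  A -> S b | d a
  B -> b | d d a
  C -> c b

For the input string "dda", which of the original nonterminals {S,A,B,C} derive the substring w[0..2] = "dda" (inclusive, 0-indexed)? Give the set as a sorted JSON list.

Convert to CNF:
  S -> T1 A | T1 X5 | T2 C | b
  A -> S T0 | T1 T2
  B -> T1 X4 | b
  C -> T3 T0
  T0 -> b
  T1 -> d
  T2 -> a
  T3 -> c
  X4 -> T1 T2
  X5 -> T1 T2

CYK table (by increasing span), restricted to cells inside w[0..2]:
  cell(0,0) d: {T1}  orig:{}
  cell(1,1) d: {T1}  orig:{}
  cell(2,2) a: {T2}  orig:{}
  cell(0,1) dd: ∅
  cell(1,2) da: {A,X4,X5}  orig:{A}
  cell(0,2) dda: {B,S}

Original NTs in T[0,2] deriving "dda": ["B", "S"]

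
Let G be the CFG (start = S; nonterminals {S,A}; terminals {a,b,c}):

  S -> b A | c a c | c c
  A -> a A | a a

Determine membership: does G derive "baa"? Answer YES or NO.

CNF form of G:
  S -> T1 A | T2 T2 | T2 X3
  A -> T0 A | T0 T0
  T0 -> a
  T1 -> b
  T2 -> c
  X3 -> T0 T2

CYK table (by increasing span):
  T[0,0] 'b' = {T1}  orig:{}
  T[1,1] 'a' = {T0}  orig:{}
  T[2,2] 'a' = {T0}  orig:{}
  T[0,1] 'ba' = ∅
  T[1,2] 'aa' = {A}
  T[0,2] 'baa' = {S}

S ∈ T[0,2] ⇒ YES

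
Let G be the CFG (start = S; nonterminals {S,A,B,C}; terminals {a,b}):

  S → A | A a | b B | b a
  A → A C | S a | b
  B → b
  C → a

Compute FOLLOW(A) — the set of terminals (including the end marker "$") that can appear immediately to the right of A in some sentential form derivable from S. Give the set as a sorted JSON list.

Compute FIRST by fixpoint:
[1]
  A via A→b: +{b}
  B via B→b: +{b}
  C via C→a: +{a}
  S via S→A: +{b}
  FIRST[S]={b}  FIRST[A]={b}  FIRST[B]={b}  FIRST[C]={a}
[2] done
  FIRST[S]={b}  FIRST[A]={b}  FIRST[B]={b}  FIRST[C]={a}

FOLLOW iteration:
FOLLOW(S) := {$}
pass 1:
  A→A C: FOLLOW(A) ⊇ FIRST(C) = {a}; new: +{a}
  A→A C: FOLLOW(C) ⊇ FOLLOW(A) ⊇ {a}; new: +{a}
  A→S a: FOLLOW(S) ⊇ FIRST(a) = {a}; new: +{a}
  S→A: FOLLOW(A) ⊇ FOLLOW(S) ⊇ {$,a}; new: +{$}
  S→b B: FOLLOW(B) ⊇ FOLLOW(S) ⊇ {$,a}; new: +{$,a}
  FOLLOW[S]={$,a}  FOLLOW[A]={$,a}  FOLLOW[B]={$,a}  FOLLOW[C]={a}
pass 2:
  A→A C: FOLLOW(C) ⊇ FOLLOW(A) ⊇ {$,a}; new: +{$}
  FOLLOW[S]={$,a}  FOLLOW[A]={$,a}  FOLLOW[B]={$,a}  FOLLOW[C]={$,a}
pass 3: (no change)
  FOLLOW[S]={$,a}  FOLLOW[A]={$,a}  FOLLOW[B]={$,a}  FOLLOW[C]={$,a}

FOLLOW(A) = ["$", "a"]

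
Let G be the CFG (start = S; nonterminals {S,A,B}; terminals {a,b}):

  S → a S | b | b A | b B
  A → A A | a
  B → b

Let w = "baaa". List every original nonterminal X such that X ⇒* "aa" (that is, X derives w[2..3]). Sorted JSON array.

CNF form of G:
  S -> T0 S | T1 A | T1 B | b
  A -> A A | a
  B -> b
  T0 -> a
  T1 -> b

CYK table (by increasing span) — only the sub-triangle for w[2..3]:
  [2..2]={A,T0}  "a"  orig:{A}
  [3..3]={A,T0}  "a"  orig:{A}
  [2..3]={A}  "aa"

Original NTs in T[2,3] deriving "aa": ["A"]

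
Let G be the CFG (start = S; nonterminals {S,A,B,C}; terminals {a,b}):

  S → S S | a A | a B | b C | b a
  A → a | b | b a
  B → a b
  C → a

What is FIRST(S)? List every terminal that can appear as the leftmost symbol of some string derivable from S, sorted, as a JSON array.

FIRST iteration:
pass 1:
  A via A→a: +{a}
  A via A→b: +{b}
  B via B→a b: +{a}
  C via C→a: +{a}
  S via S→a A: +{a}
  S via S→b C: +{b}
  S: {a,b}  A: {a,b}  B: {a}  C: {a}
pass 2: done
  S: {a,b}  A: {a,b}  B: {a}  C: {a}

FIRST(S) = ["a", "b"]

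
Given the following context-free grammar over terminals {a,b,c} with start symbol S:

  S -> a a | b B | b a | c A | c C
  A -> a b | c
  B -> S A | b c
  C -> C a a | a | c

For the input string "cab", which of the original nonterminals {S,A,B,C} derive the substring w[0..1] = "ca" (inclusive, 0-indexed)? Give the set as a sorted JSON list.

CNF form of G:
  S -> T0 T0 | T1 B | T1 T0 | T2 A | T2 C
  A -> T0 T1 | c
  B -> S A | T1 T2
  C -> C X3 | a | c
  T0 -> a
  T1 -> b
  T2 -> c
  X3 -> T0 T0

Fill CYK table bottom-up (cells [i..j] with 0 ≤ i ≤ j ≤ 1 only):
  [0..0]={A,C,T2}  "c"  orig:{A,C}
  [1..1]={C,T0}  "a"  orig:{C}
  [0..1]={S}  "ca"

Original NTs in T[0,1] deriving "ca": ["S"]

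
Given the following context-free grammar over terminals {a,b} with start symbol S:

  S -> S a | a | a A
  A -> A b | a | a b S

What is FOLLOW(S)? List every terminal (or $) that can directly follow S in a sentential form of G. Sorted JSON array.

FIRST sets, iterate to fixpoint:
round 1:
  A via A→a: +{a}
  S via S→a: +{a}
  FIRST(S)={a}  FIRST(A)={a}
round 2: — fixpoint
  FIRST(S)={a}  FIRST(A)={a}

FOLLOW iteration:
FOLLOW(S) := {$}
pass 1:
  A→A b: FOLLOW(A) ⊇ FIRST(b) = {b}; new: +{b}
  A→a b S: FOLLOW(S) ⊇ FOLLOW(A) ⊇ {b}; new: +{b}
  S→S a: FOLLOW(S) ⊇ FIRST(a) = {a}; new: +{a}
  S→a A: FOLLOW(A) ⊇ FOLLOW(S) ⊇ {$,a,b}; new: +{$,a}
  FOLLOW[S]={$,a,b}  FOLLOW[A]={$,a,b}
pass 2: — fixpoint
  FOLLOW[S]={$,a,b}  FOLLOW[A]={$,a,b}

FOLLOW(S) = ["$", "a", "b"]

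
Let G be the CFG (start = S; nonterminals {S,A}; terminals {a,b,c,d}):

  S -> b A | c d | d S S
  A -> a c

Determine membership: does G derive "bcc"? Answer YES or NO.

Convert to CNF:
  S -> T1 T3 | T2 A | T3 X4
  A -> T0 T1
  T0 -> a
  T1 -> c
  T2 -> b
  T3 -> d
  X4 -> S S

Fill CYK table bottom-up:
  [0..0]={T2}  "b"  orig:{}
  [1..1]={T1}  "c"  orig:{}
  [2..2]={T1}  "c"  orig:{}
  [0..1]=∅  "bc"
  [1..2]=∅  "cc"
  [0..2]=∅  "bcc"

S ∉ T[0,2] ⇒ NO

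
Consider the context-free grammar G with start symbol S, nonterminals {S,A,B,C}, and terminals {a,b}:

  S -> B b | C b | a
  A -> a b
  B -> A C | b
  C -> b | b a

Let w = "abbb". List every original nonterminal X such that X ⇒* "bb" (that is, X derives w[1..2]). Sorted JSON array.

CNF form of G:
  S -> B T1 | C T1 | a
  A -> T0 T1
  B -> A C | b
  C -> T1 T0 | b
  T0 -> a
  T1 -> b

CYK fill — only the sub-triangle for w[1..2]:
  T[1,1] 'b' = {B,C,T1}  orig:{B,C}
  T[2,2] 'b' = {B,C,T1}  orig:{B,C}
  T[1,2] 'bb' = {S}

Original NTs in T[1,2] deriving "bb": ["S"]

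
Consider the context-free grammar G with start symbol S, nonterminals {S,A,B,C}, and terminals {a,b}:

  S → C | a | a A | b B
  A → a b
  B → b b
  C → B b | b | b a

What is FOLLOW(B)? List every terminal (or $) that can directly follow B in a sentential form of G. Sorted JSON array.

Compute FIRST by fixpoint:
[1]
  A via A→a b: +{a}
  B via B→b b: +{b}
  C via C→B b: +{b}
  S via S→C: +{b}
  S via S→a: +{a}
  S: {a,b}  A: {a}  B: {b}  C: {b}
[2] (stable)
  S: {a,b}  A: {a}  B: {b}  C: {b}

Compute FOLLOW by fixpoint:
initialize: $ ∈ FOLLOW(S)
[1]
  C→B b: FOLLOW(B) ⊇ FIRST(b) = {b}; new: +{b}
  S→C: FOLLOW(C) ⊇ FOLLOW(S) ⊇ {$}; new: +{$}
  S→a A: FOLLOW(A) ⊇ FOLLOW(S) ⊇ {$}; new: +{$}
  S→b B: FOLLOW(B) ⊇ FOLLOW(S) ⊇ {$}; new: +{$}
  FOLLOW[S]={$}  FOLLOW[A]={$}  FOLLOW[B]={$,b}  FOLLOW[C]={$}
[2] done
  FOLLOW[S]={$}  FOLLOW[A]={$}  FOLLOW[B]={$,b}  FOLLOW[C]={$}

FOLLOW(B) = ["$", "b"]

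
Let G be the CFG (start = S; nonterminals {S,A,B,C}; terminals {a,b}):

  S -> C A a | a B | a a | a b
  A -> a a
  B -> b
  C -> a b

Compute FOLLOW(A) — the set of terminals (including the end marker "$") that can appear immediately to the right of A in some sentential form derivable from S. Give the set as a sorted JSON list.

Compute FIRST by fixpoint:
pass 1:
  A via A→a a: +{a}
  B via B→b: +{b}
  C via C→a b: +{a}
  S via S→C A a: +{a}
  S: {a}  A: {a}  B: {b}  C: {a}
pass 2: (stable)
  S: {a}  A: {a}  B: {b}  C: {a}

Compute FOLLOW by fixpoint:
initialize: $ ∈ FOLLOW(S)
pass 1:
  S→C A a: FOLLOW(C) ⊇ FIRST(A) = {a}; new: +{a}
  S→C A a: FOLLOW(A) ⊇ FIRST(a) = {a}; new: +{a}
  S→a B: FOLLOW(B) ⊇ FOLLOW(S) ⊇ {$}; new: +{$}
  S: {$}  A: {a}  B: {$}  C: {a}
pass 2: — fixpoint
  S: {$}  A: {a}  B: {$}  C: {a}

FOLLOW(A) = ["a"]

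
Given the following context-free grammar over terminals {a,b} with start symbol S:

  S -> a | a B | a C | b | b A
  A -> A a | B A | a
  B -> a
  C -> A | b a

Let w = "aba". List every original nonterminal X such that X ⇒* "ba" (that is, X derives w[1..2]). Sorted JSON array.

Convert to CNF:
  S -> T0 B | T0 C | T1 A | a | b
  A -> A T0 | B A | a
  B -> a
  C -> A T0 | B A | T1 T0 | a
  T0 -> a
  T1 -> b

CYK fill — only the sub-triangle for w[1..2]:
  T[1,1] 'b' = {S,T1}  orig:{S}
  T[2,2] 'a' = {A,B,C,S,T0}  orig:{A,B,C,S}
  T[1,2] 'ba' = {C,S}

Original NTs in T[1,2] deriving "ba": ["C", "S"]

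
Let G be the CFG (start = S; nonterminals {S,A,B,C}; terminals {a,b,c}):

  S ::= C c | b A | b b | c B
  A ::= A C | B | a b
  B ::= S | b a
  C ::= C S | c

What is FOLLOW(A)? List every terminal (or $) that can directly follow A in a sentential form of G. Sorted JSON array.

FIRST iteration:
pass 1:
  A via A→a b: +{a}
  B via B→b a: +{b}
  C via C→c: +{c}
  S via S→C c: +{c}
  S via S→b A: +{b}
  S: {b,c}  A: {a}  B: {b}  C: {c}
pass 2:
  A via A→B: +{b}
  B via B→S: +{c}
  S: {b,c}  A: {a,b}  B: {b,c}  C: {c}
pass 3:
  A via A→B: +{c}
  S: {b,c}  A: {a,b,c}  B: {b,c}  C: {c}
pass 4: — fixpoint
  S: {b,c}  A: {a,b,c}  B: {b,c}  C: {c}

Compute FOLLOW by fixpoint:
seed FOLLOW(S) with $
round 1:
  A→A C: FOLLOW(A) ⊇ FIRST(C) = {c}; new: +{c}
  A→A C: FOLLOW(C) ⊇ FOLLOW(A) ⊇ {c}; new: +{c}
  A→B: FOLLOW(B) ⊇ FOLLOW(A) ⊇ {c}; new: +{c}
  B→S: FOLLOW(S) ⊇ FOLLOW(B) ⊇ {c}; new: +{c}
  C→C S: FOLLOW(C) ⊇ FIRST(S) = {b,c}; new: +{b}
  C→C S: FOLLOW(S) ⊇ FOLLOW(C) ⊇ {b,c}; new: +{b}
  S→b A: FOLLOW(A) ⊇ FOLLOW(S) ⊇ {$,b,c}; new: +{$,b}
  S→c B: FOLLOW(B) ⊇ FOLLOW(S) ⊇ {$,b,c}; new: +{$,b}
  FOLLOW(S)={$,b,c}  FOLLOW(A)={$,b,c}  FOLLOW(B)={$,b,c}  FOLLOW(C)={b,c}
round 2:
  A→A C: FOLLOW(C) ⊇ FOLLOW(A) ⊇ {$,b,c}; new: +{$}
  FOLLOW(S)={$,b,c}  FOLLOW(A)={$,b,c}  FOLLOW(B)={$,b,c}  FOLLOW(C)={$,b,c}
round 3: — fixpoint
  FOLLOW(S)={$,b,c}  FOLLOW(A)={$,b,c}  FOLLOW(B)={$,b,c}  FOLLOW(C)={$,b,c}

FOLLOW(A) = ["$", "b", "c"]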